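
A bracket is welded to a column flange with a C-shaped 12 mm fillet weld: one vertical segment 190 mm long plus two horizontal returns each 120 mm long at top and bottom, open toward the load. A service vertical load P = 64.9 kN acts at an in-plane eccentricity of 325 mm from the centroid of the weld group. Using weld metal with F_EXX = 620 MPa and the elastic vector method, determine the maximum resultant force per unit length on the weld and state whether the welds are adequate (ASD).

Total weld length L_w = 430 mm. Treat welds as unit-width lines.
Centroid: x̄ = 2×120×60 / 430 = 33.49 mm from the vertical weld.
Polar moment about centroid: J = I_x + I_y = [190³/12 + 2×120×95²] + [190×33.49² + 2(120³/12 + 120×26.51²)] = 3407000 mm³.
Direct shear f_v = P/L_w = 64.9×10³ / 430 = 150.9 N/mm (vertical).
Torsion M = P·e = 64.9×10³ × 325 = 21093000 N·mm.
Critical point at (x, y) = (86.51, 95) from centroid. f_tx = M·y/J = 588.1 N/mm; f_ty = M·x/J = 535.5 N/mm.
Resultant f_max = √[f_tx² + (f_v + f_ty)²] = √[588.1² + (150.9 + 535.5)²] = 903.9 N/mm.
Capacity per unit length: r_n/Ω = (1/2.0) × 0.6 × 620 × (0.707 × 12) = 1578 N/mm.
903.9 ≤ 1578 → adequate.

f_max ≈ 904 N/mm; adequate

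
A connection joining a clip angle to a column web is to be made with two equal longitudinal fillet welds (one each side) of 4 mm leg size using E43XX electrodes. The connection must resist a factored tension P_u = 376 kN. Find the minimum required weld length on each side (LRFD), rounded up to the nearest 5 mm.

E43XX → F_EXX = 430 MPa.
Throat t_e = 0.707 × 4 = 2.828 mm.
φr_n = 0.75 × 0.6 × 430 × 2.828 × 10⁻³ = 0.5472 kN/mm.
L_req = P_u / φr_n = 376 / 0.5472 = 687.1 mm total.
Per side: 687.1 / 2 = 343.6 mm.
Round up → use L = 345 mm on each side.

L = 345 mm on each side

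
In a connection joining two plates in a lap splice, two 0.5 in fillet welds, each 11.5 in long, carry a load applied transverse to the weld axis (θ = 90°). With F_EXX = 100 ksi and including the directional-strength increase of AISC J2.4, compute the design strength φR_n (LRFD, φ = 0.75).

t_e = 0.707 × 0.5 = 0.3535 in; A_we = 0.3535 × 23 = 8.13 in².
Directional factor: 1.0 + 0.5 sin^1.5(90°) = 1.5.
F_nw = 0.6 × 100 × 1.5 = 90 ksi.
φR_n = 0.75 × 90 × 8.13 = 548.8 kips.

φR_n ≈ 549 kips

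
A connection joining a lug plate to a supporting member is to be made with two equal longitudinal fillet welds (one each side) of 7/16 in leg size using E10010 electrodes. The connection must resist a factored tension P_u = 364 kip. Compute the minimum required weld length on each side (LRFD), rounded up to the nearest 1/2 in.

L = 13.5 in on each side

E100XX → F_EXX = 100 ksi.
Throat t_e = 0.707 × 0.4375 = 0.3093 in.
φr_n = 0.75 × 0.6 × 100 × 0.3093 = 13.92 kip/in.
L_req = P_u / φr_n = 364 / 13.92 = 26.15 in total.
Per side: 26.15 / 2 = 13.08 in.
Round up → use L = 13.5 in on each side.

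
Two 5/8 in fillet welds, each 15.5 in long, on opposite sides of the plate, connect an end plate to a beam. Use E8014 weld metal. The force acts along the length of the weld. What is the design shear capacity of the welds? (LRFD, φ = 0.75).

φR_n ≈ 493 kip

E80XX → F_EXX = 80 ksi.
Effective throat t_e = 0.707 × 0.625 = 0.4419 in.
Total length L = 31 in; A_we = 0.4419 × 31 = 13.7 in².
F_nw = 0.6 F_EXX = 0.6 × 80 = 48 ksi.
φR_n = 0.75 × 48 × 13.7 = 493.1 kip.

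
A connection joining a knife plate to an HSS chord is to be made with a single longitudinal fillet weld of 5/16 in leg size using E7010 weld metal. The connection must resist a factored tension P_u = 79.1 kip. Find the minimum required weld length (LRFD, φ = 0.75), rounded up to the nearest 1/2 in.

L = 11.5 in

E70XX → F_EXX = 70 ksi.
Throat t_e = 0.707 × 0.3125 = 0.2209 in.
φr_n = 0.75 × 0.6 × 70 × 0.2209 = 6.96 kip/in.
L_req = P_u / φr_n = 79.1 / 6.96 = 11.37 in total.
Round up → use L = 11.5 in.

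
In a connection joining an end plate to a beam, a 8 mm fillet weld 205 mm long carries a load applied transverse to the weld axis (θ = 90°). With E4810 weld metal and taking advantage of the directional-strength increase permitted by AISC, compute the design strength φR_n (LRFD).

E48XX → F_EXX = 480 MPa.
t_e = 0.707 × 8 = 5.656 mm; A_we = 5.656 × 205 = 1159 mm².
Directional factor: 1.0 + 0.5 sin^1.5(90°) = 1.5.
F_nw = 0.6 × 480 × 1.5 = 432 MPa.
φR_n = 0.75 × 432 × 1159 × 10⁻³ = 375.7 kN.

φR_n ≈ 376 kN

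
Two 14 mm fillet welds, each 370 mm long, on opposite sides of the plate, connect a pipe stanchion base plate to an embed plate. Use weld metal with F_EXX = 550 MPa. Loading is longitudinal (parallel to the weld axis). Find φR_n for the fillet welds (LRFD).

Effective throat t_e = 0.707 × 14 = 9.898 mm.
Total length L = 740 mm; A_we = 9.898 × 740 = 7325 mm².
F_nw = 0.6 F_EXX = 0.6 × 550 = 330 MPa.
φR_n = 0.75 × 330 × 7325 × 10⁻³ = 1813 kN.

φR_n ≈ 1810 kN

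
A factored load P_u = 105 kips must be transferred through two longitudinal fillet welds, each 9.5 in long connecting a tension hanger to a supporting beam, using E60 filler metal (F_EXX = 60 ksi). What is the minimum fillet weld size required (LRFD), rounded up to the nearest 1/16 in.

w = 5/16 in

Total weld length L = 19 in.
Required throat t_e = P_u / (φ × 0.6 F_EXX × L) = 105 / (0.75 × 0.6 × 60 × 19) = 0.2047 in.
Required leg w = t_e / 0.707 = 0.2895 in → use 5/16 in.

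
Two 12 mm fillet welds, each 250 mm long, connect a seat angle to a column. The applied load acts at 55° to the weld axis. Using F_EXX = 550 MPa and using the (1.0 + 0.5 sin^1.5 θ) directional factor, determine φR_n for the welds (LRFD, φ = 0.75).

t_e = 0.707 × 12 = 8.484 mm; A_we = 8.484 × 500 = 4242 mm².
Directional factor: 1.0 + 0.5 sin^1.5(55°) = 1.371.
F_nw = 0.6 × 550 × 1.371 = 452.3 MPa.
φR_n = 0.75 × 452.3 × 4242 × 10⁻³ = 1439 kN.

φR_n ≈ 1440 kN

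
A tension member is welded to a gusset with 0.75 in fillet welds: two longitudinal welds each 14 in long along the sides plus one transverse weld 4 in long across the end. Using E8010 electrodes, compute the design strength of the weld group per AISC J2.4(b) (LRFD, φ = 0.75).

E80XX → F_EXX = 80 ksi.
t_e = 0.707 × 0.75 = 0.5302 in.
R_nwl = 0.6 × 80 × 0.5302 × 28 = 712.7 kips (longitudinal, 2 welds).
R_nwt = 0.6 × 80 × 0.5302 × 4 = 101.8 kips (transverse, base value).
(i) R_nwl + R_nwt = 814.5 kips; (ii) 0.85 R_nwl + 1.5 R_nwt = 758.5 kips.
R_n = max = 814.5 kips [governs: (i)]; φR_n = 610.8 kips.

φR_n ≈ 611 kips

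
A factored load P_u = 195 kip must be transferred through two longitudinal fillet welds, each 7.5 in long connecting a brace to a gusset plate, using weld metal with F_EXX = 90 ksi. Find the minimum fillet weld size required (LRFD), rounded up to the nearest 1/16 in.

Total weld length L = 15 in.
Required throat t_e = P_u / (φ × 0.6 F_EXX × L) = 195 / (0.75 × 0.6 × 90 × 15) = 0.321 in.
Required leg w = t_e / 0.707 = 0.454 in → use 1/2 in.

w = 1/2 in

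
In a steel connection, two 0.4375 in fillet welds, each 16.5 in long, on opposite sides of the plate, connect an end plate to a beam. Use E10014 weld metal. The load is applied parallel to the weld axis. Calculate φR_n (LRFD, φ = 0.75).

φR_n ≈ 459 kip

E100XX → F_EXX = 100 ksi.
Effective throat t_e = 0.707 × 0.4375 = 0.3093 in.
Total length L = 33 in; A_we = 0.3093 × 33 = 10.21 in².
F_nw = 0.6 F_EXX = 0.6 × 100 = 60 ksi.
φR_n = 0.75 × 60 × 10.21 = 459.3 kip.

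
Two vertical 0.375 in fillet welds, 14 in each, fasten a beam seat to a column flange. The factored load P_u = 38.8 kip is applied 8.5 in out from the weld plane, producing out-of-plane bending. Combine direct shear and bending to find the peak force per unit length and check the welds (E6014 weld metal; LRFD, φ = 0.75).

f_max ≈ 5.23 kip/in; adequate

E60XX → F_EXX = 60 ksi.
L_w = 2 × 14 = 28 in; section modulus (unit throat) S = 2 × L²/6 = 65.33 in².
Direct shear f_v = P/L_w = 38.8/28 = 1.386 kip/in.
Moment M = P × e = 38.8 × 8.5 = 329.8 kip·in; bending f_b = M/S = 5.048 kip/in.
f_max = √(f_v² + f_b²) = √(1.386² + 5.048²) = 5.235 kip/in.
φr_n = 0.75 × 0.6 × 60 × (0.707 × 0.375) = 7.158 kip/in → adequate.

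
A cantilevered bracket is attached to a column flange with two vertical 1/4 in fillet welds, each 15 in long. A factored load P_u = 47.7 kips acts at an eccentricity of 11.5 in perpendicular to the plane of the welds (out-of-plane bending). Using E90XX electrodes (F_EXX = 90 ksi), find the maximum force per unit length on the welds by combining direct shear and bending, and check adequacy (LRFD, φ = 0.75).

L_w = 2 × 15 = 30 in; section modulus (unit throat) S = 2 × L²/6 = 75 in².
Direct shear f_v = P/L_w = 47.7/30 = 1.59 kip/in.
Moment M = P × e = 47.7 × 11.5 = 548.55 kip·in; bending f_b = M/S = 7.314 kip/in.
f_max = √(f_v² + f_b²) = √(1.59² + 7.314²) = 7.485 kip/in.
φr_n = 0.75 × 0.6 × 90 × (0.707 × 0.25) = 7.158 kip/in → NOT adequate.

f_max ≈ 7.48 kip/in; NOT adequate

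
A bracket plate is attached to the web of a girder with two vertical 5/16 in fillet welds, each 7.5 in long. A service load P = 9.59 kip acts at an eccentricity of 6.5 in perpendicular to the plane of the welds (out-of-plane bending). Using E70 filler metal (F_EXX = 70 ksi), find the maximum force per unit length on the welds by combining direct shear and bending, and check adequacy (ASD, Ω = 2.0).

f_max ≈ 3.39 kip/in; adequate

L_w = 2 × 7.5 = 15 in; section modulus (unit throat) S = 2 × L²/6 = 18.75 in².
Direct shear f_v = P/L_w = 9.59/15 = 0.6393 kip/in.
Moment M = P × e = 9.59 × 6.5 = 62.335 kip·in; bending f_b = M/S = 3.325 kip/in.
f_max = √(f_v² + f_b²) = √(0.6393² + 3.325²) = 3.385 kip/in.
r_n/Ω = (1/2.0) × 0.6 × 70 × (0.707 × 0.3125) = 4.64 kip/in → adequate.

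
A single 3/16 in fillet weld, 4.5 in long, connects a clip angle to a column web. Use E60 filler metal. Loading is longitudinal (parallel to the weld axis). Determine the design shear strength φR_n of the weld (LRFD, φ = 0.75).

φR_n ≈ 16.1 kips

E60XX → F_EXX = 60 ksi.
Effective throat t_e = 0.707 × 0.1875 = 0.1326 in.
Total length L = 4.5 in; A_we = 0.1326 × 4.5 = 0.5965 in².
F_nw = 0.6 F_EXX = 0.6 × 60 = 36 ksi.
φR_n = 0.75 × 36 × 0.5965 = 16.11 kips.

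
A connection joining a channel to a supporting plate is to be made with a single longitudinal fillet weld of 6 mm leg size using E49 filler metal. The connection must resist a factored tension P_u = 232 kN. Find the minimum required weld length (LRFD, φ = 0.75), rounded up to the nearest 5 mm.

L = 250 mm

E49XX → F_EXX = 490 MPa.
Throat t_e = 0.707 × 6 = 4.242 mm.
φr_n = 0.75 × 0.6 × 490 × 4.242 × 10⁻³ = 0.9354 kN/mm.
L_req = P_u / φr_n = 232 / 0.9354 = 248 mm total.
Round up → use L = 250 mm.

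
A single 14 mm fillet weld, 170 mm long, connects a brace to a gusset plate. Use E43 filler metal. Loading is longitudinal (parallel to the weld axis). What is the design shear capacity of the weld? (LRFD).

E43XX → F_EXX = 430 MPa.
Effective throat t_e = 0.707 × 14 = 9.898 mm.
Total length L = 170 mm; A_we = 9.898 × 170 = 1683 mm².
F_nw = 0.6 F_EXX = 0.6 × 430 = 258 MPa.
φR_n = 0.75 × 258 × 1683 × 10⁻³ = 325.6 kN.

φR_n ≈ 326 kN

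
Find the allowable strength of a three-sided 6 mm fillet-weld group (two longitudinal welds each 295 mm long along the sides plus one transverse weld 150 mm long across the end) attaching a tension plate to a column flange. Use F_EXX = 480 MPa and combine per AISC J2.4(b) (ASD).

R_n/Ω ≈ 452 kN

t_e = 0.707 × 6 = 4.242 mm.
R_nwl = 0.6 × 480 × 4.242 × 590 × 10⁻³ = 720.8 kN (longitudinal, 2 welds).
R_nwt = 0.6 × 480 × 4.242 × 150 × 10⁻³ = 183.3 kN (transverse, base value).
(i) R_nwl + R_nwt = 904.1 kN; (ii) 0.85 R_nwl + 1.5 R_nwt = 887.6 kN.
R_n = max = 904.1 kN [governs: (i)]; R_n/Ω = 452 kN.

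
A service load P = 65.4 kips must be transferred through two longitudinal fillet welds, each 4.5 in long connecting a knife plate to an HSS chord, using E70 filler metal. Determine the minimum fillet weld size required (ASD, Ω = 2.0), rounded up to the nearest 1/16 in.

E70XX → F_EXX = 70 ksi.
Total weld length L = 9 in.
Required throat t_e = P × Ω / (0.6 F_EXX × L) = 65.4 × 2.0 / (0.6 × 70 × 9) = 0.346 in.
Required leg w = t_e / 0.707 = 0.4894 in → use 1/2 in.

w = 1/2 in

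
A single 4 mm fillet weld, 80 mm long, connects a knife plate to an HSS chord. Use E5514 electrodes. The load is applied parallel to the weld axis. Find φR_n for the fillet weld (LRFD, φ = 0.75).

E55XX → F_EXX = 550 MPa.
Effective throat t_e = 0.707 × 4 = 2.828 mm.
Total length L = 80 mm; A_we = 2.828 × 80 = 226.2 mm².
F_nw = 0.6 F_EXX = 0.6 × 550 = 330 MPa.
φR_n = 0.75 × 330 × 226.2 × 10⁻³ = 55.99 kN.

φR_n ≈ 56 kN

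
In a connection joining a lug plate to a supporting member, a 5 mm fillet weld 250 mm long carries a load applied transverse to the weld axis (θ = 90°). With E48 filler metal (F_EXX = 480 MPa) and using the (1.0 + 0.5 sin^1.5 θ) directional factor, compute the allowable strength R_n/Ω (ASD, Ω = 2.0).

R_n/Ω ≈ 191 kN

t_e = 0.707 × 5 = 3.535 mm; A_we = 3.535 × 250 = 883.7 mm².
Directional factor: 1.0 + 0.5 sin^1.5(90°) = 1.5.
F_nw = 0.6 × 480 × 1.5 = 432 MPa.
R_n/Ω = (432 × 883.7) / 2.0 × 10⁻³ = 190.9 kN.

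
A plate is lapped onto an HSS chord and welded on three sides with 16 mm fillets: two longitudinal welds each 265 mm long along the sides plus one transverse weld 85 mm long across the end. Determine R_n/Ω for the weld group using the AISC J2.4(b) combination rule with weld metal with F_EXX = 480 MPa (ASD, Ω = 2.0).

t_e = 0.707 × 16 = 11.31 mm.
R_nwl = 0.6 × 480 × 11.31 × 530 × 10⁻³ = 1727 kN (longitudinal, 2 welds).
R_nwt = 0.6 × 480 × 11.31 × 85 × 10⁻³ = 276.9 kN (transverse, base value).
(i) R_nwl + R_nwt = 2004 kN; (ii) 0.85 R_nwl + 1.5 R_nwt = 1883 kN.
R_n = max = 2004 kN [governs: (i)]; R_n/Ω = 1002 kN.

R_n/Ω ≈ 1000 kN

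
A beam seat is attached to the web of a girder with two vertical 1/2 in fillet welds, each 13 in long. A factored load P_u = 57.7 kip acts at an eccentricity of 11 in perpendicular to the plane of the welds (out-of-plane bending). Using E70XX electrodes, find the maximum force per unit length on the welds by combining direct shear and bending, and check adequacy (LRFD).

f_max ≈ 11.5 kip/in; NOT adequate

E70XX → F_EXX = 70 ksi.
L_w = 2 × 13 = 26 in; section modulus (unit throat) S = 2 × L²/6 = 56.33 in².
Direct shear f_v = P/L_w = 57.7/26 = 2.219 kip/in.
Moment M = P × e = 57.7 × 11 = 634.7 kip·in; bending f_b = M/S = 11.27 kip/in.
f_max = √(f_v² + f_b²) = √(2.219² + 11.27²) = 11.48 kip/in.
φr_n = 0.75 × 0.6 × 70 × (0.707 × 0.5) = 11.14 kip/in → NOT adequate.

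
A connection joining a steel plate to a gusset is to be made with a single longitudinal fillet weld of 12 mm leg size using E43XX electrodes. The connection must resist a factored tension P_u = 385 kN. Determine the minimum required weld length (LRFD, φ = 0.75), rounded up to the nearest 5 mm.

L = 235 mm

E43XX → F_EXX = 430 MPa.
Throat t_e = 0.707 × 12 = 8.484 mm.
φr_n = 0.75 × 0.6 × 430 × 8.484 × 10⁻³ = 1.642 kN/mm.
L_req = P_u / φr_n = 385 / 1.642 = 234.5 mm total.
Round up → use L = 235 mm.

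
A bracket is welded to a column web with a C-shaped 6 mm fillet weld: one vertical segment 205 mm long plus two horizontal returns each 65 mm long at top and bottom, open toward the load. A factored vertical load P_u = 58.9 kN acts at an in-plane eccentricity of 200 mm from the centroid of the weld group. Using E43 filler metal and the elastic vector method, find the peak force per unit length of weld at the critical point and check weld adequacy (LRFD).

E43XX → F_EXX = 430 MPa.
Total weld length L_w = 335 mm. Treat welds as unit-width lines.
Centroid: x̄ = 2×65×32.5 / 335 = 12.61 mm from the vertical weld.
Polar moment about centroid: J = I_x + I_y = [205³/12 + 2×65×102.5²] + [205×12.61² + 2(65³/12 + 65×19.89²)] = 2214000 mm³.
Direct shear f_v = P/L_w = 58.9×10³ / 335 = 175.8 N/mm (vertical).
Torsion M = P·e = 58.9×10³ × 200 = 11780000 N·mm.
Critical point at (x, y) = (52.39, 102.5) from centroid. f_tx = M·y/J = 545.5 N/mm; f_ty = M·x/J = 278.8 N/mm.
Resultant f_max = √[f_tx² + (f_v + f_ty)²] = √[545.5² + (175.8 + 278.8)²] = 710.1 N/mm.
Capacity per unit length: φr_n = 0.75 × 0.6 × 430 × (0.707 × 6) = 820.8 N/mm.
710.1 ≤ 820.8 → adequate.

f_max ≈ 710 N/mm; adequate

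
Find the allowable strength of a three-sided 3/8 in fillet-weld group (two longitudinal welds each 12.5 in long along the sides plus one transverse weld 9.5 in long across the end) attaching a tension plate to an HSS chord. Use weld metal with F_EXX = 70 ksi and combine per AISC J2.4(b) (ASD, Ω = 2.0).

R_n/Ω ≈ 198 kip

t_e = 0.707 × 0.375 = 0.2651 in.
R_nwl = 0.6 × 70 × 0.2651 × 25 = 278.4 kip (longitudinal, 2 welds).
R_nwt = 0.6 × 70 × 0.2651 × 9.5 = 105.8 kip (transverse, base value).
(i) R_nwl + R_nwt = 384.2 kip; (ii) 0.85 R_nwl + 1.5 R_nwt = 395.3 kip.
R_n = max = 395.3 kip [governs: (ii)]; R_n/Ω = 197.7 kip.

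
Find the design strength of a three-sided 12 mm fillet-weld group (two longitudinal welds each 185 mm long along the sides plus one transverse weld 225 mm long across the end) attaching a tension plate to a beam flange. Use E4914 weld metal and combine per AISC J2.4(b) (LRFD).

E49XX → F_EXX = 490 MPa.
t_e = 0.707 × 12 = 8.484 mm.
R_nwl = 0.6 × 490 × 8.484 × 370 × 10⁻³ = 922.9 kN (longitudinal, 2 welds).
R_nwt = 0.6 × 490 × 8.484 × 225 × 10⁻³ = 561.2 kN (transverse, base value).
(i) R_nwl + R_nwt = 1484 kN; (ii) 0.85 R_nwl + 1.5 R_nwt = 1626 kN.
R_n = max = 1626 kN [governs: (ii)]; φR_n = 1220 kN.

φR_n ≈ 1220 kN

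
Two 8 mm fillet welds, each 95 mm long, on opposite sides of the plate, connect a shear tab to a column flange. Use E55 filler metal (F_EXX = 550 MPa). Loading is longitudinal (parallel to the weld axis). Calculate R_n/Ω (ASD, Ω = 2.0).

Effective throat t_e = 0.707 × 8 = 5.656 mm.
Total length L = 190 mm; A_we = 5.656 × 190 = 1075 mm².
F_nw = 0.6 F_EXX = 0.6 × 550 = 330 MPa.
R_n = 330 × 1075 × 10⁻³ = 354.6 kN; R_n/Ω = 354.6/2.0 = 177.3 kN.

R_n/Ω ≈ 177 kN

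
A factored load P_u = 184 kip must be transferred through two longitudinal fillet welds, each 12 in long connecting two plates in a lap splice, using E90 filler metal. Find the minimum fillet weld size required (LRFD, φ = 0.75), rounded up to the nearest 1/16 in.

E90XX → F_EXX = 90 ksi.
Total weld length L = 24 in.
Required throat t_e = P_u / (φ × 0.6 F_EXX × L) = 184 / (0.75 × 0.6 × 90 × 24) = 0.1893 in.
Required leg w = t_e / 0.707 = 0.2678 in → use 5/16 in.

w = 5/16 in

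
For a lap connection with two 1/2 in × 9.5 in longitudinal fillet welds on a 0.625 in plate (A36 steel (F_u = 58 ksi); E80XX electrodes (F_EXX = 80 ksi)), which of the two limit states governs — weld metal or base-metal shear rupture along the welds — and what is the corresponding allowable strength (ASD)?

R_n/Ω ≈ 161 kip (weld metal governs)

t_e = 0.707 × 0.5 = 0.3535 in; L = 19 in.
Weld metal: R_n/Ω = (1/2.0) × 0.6 × 80 × 0.3535 × 19 = 161.2 kip.
Base metal (shear rupture): R_n/Ω = (1/2.0) × 0.6 × 58 × 0.625 × 19 = 206.6 kip.
Governing: weld metal.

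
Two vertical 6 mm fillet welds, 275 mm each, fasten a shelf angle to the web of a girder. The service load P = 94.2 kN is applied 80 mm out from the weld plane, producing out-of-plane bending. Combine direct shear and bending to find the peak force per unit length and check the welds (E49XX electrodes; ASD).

E49XX → F_EXX = 490 MPa.
L_w = 2 × 275 = 550 mm; section modulus (unit throat) S = 2 × L²/6 = 25210 mm².
Direct shear f_v = P/L_w = 94.2×10³/550 = 171.3 N/mm.
Moment M = P × e = 94.2×10³ × 80 = 7536000 N·mm; bending f_b = M/S = 298.9 N/mm.
f_max = √(f_v² + f_b²) = √(171.3² + 298.9²) = 344.5 N/mm.
r_n/Ω = (1/2.0) × 0.6 × 490 × (0.707 × 6) = 623.6 N/mm → adequate.

f_max ≈ 345 N/mm; adequate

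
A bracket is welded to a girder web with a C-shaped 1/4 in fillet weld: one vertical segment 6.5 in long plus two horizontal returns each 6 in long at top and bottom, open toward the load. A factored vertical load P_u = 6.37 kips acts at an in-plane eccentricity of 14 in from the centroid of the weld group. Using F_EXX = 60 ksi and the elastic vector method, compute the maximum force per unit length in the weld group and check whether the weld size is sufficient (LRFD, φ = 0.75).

f_max ≈ 2.35 kip/in; adequate

Total weld length L_w = 18.5 in. Treat welds as unit-width lines.
Centroid: x̄ = 2×6×3 / 18.5 = 1.946 in from the vertical weld.
Polar moment about centroid: J = I_x + I_y = [6.5³/12 + 2×6×3.25²] + [6.5×1.946² + 2(6³/12 + 6×1.054²)] = 223.6 in³.
Direct shear f_v = P/L_w = 6.37 / 18.5 = 0.3443 kip/in (vertical).
Torsion M = P·e = 6.37 × 14 = 89.18 kip·in.
Critical point at (x, y) = (4.054, 3.25) from centroid. f_tx = M·y/J = 1.296 kip/in; f_ty = M·x/J = 1.617 kip/in.
Resultant f_max = √[f_tx² + (f_v + f_ty)²] = √[1.296² + (0.3443 + 1.617)²] = 2.351 kip/in.
Capacity per unit length: φr_n = 0.75 × 0.6 × 60 × (0.707 × 0.25) = 4.772 kip/in.
2.351 ≤ 4.772 → adequate.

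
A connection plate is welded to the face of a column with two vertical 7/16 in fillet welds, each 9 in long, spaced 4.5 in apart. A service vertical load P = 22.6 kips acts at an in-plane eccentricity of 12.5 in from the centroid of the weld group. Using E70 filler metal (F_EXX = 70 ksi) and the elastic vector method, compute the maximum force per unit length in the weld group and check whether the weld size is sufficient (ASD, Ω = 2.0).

f_max ≈ 7.33 kip/in; NOT adequate

Total weld length L_w = 18 in. Treat welds as unit-width lines.
Polar moment about centroid: J = 2[d³/12 + d(b/2)²] = 2[9³/12 + 9×2.25²] = 212.6 in³.
Direct shear f_v = P/L_w = 22.6 / 18 = 1.256 kip/in (vertical).
Torsion M = P·e = 22.6 × 12.5 = 282.5 kip·in.
Critical point at (x, y) = (2.25, 4.5) from centroid. f_tx = M·y/J = 5.979 kip/in; f_ty = M·x/J = 2.989 kip/in.
Resultant f_max = √[f_tx² + (f_v + f_ty)²] = √[5.979² + (1.256 + 2.989)²] = 7.333 kip/in.
Capacity per unit length: r_n/Ω = (1/2.0) × 0.6 × 70 × (0.707 × 0.4375) = 6.496 kip/in.
7.333 > 6.496 → NOT adequate.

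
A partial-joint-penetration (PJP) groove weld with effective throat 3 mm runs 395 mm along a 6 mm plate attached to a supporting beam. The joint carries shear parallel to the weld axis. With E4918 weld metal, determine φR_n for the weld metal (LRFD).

E49XX → F_EXX = 490 MPa.
Effective throat (given) t_e = 3 mm.
A_we = 3 × 395 = 1185 mm².
F_nw = 0.6 F_EXX = 294 MPa.
φR_n = 0.75 × 294 × 1185 × 10⁻³ = 261.3 kN.

φR_n ≈ 261 kN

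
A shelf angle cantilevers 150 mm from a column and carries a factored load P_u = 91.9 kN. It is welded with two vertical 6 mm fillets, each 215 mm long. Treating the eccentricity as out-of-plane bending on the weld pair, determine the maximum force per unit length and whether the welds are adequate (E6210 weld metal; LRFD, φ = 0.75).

f_max ≈ 920 N/mm; adequate

E62XX → F_EXX = 620 MPa.
L_w = 2 × 215 = 430 mm; section modulus (unit throat) S = 2 × L²/6 = 15410 mm².
Direct shear f_v = P/L_w = 91.9×10³/430 = 213.7 N/mm.
Moment M = P × e = 91.9×10³ × 150 = 13785000 N·mm; bending f_b = M/S = 894.6 N/mm.
f_max = √(f_v² + f_b²) = √(213.7² + 894.6²) = 919.8 N/mm.
φr_n = 0.75 × 0.6 × 620 × (0.707 × 6) = 1184 N/mm → adequate.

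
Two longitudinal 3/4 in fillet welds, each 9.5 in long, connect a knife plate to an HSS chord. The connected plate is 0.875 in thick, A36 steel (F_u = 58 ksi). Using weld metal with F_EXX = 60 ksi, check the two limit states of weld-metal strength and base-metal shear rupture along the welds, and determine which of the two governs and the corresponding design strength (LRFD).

t_e = 0.707 × 0.75 = 0.5302 in; L = 19 in.
Weld metal: φR_n = 0.75 × 0.6 × 60 × 0.5302 × 19 = 272 kips.
Base metal (shear rupture): φR_n = 0.75 × 0.6 × 58 × 0.875 × 19 = 433.9 kips.
Governing: weld metal.

φR_n ≈ 272 kips (weld metal governs)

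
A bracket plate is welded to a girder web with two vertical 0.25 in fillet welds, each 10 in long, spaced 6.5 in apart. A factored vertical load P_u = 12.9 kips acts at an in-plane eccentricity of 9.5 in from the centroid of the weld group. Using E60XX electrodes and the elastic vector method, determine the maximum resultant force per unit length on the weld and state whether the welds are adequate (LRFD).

E60XX → F_EXX = 60 ksi.
Total weld length L_w = 20 in. Treat welds as unit-width lines.
Polar moment about centroid: J = 2[d³/12 + d(b/2)²] = 2[10³/12 + 10×3.25²] = 377.9 in³.
Direct shear f_v = P/L_w = 12.9 / 20 = 0.645 kip/in (vertical).
Torsion M = P·e = 12.9 × 9.5 = 122.55 kip·in.
Critical point at (x, y) = (3.25, 5) from centroid. f_tx = M·y/J = 1.621 kip/in; f_ty = M·x/J = 1.054 kip/in.
Resultant f_max = √[f_tx² + (f_v + f_ty)²] = √[1.621² + (0.645 + 1.054)²] = 2.348 kip/in.
Capacity per unit length: φr_n = 0.75 × 0.6 × 60 × (0.707 × 0.25) = 4.772 kip/in.
2.348 ≤ 4.772 → adequate.

f_max ≈ 2.35 kip/in; adequate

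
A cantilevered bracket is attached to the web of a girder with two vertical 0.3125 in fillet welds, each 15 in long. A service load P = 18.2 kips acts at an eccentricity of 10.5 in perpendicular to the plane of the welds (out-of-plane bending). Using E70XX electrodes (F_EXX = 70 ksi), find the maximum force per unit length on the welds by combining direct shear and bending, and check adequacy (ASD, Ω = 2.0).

f_max ≈ 2.62 kip/in; adequate

L_w = 2 × 15 = 30 in; section modulus (unit throat) S = 2 × L²/6 = 75 in².
Direct shear f_v = P/L_w = 18.2/30 = 0.6067 kip/in.
Moment M = P × e = 18.2 × 10.5 = 191.1 kip·in; bending f_b = M/S = 2.548 kip/in.
f_max = √(f_v² + f_b²) = √(0.6067² + 2.548²) = 2.619 kip/in.
r_n/Ω = (1/2.0) × 0.6 × 70 × (0.707 × 0.3125) = 4.64 kip/in → adequate.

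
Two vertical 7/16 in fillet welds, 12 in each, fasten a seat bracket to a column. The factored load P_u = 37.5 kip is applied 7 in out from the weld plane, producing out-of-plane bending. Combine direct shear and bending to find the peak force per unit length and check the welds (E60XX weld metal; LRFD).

E60XX → F_EXX = 60 ksi.
L_w = 2 × 12 = 24 in; section modulus (unit throat) S = 2 × L²/6 = 48 in².
Direct shear f_v = P/L_w = 37.5/24 = 1.562 kip/in.
Moment M = P × e = 37.5 × 7 = 262.5 kip·in; bending f_b = M/S = 5.469 kip/in.
f_max = √(f_v² + f_b²) = √(1.562² + 5.469²) = 5.688 kip/in.
φr_n = 0.75 × 0.6 × 60 × (0.707 × 0.4375) = 8.351 kip/in → adequate.

f_max ≈ 5.69 kip/in; adequate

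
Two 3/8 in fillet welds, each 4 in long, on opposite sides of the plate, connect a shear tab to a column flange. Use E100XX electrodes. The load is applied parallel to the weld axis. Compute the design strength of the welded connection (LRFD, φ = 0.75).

E100XX → F_EXX = 100 ksi.
Effective throat t_e = 0.707 × 0.375 = 0.2651 in.
Total length L = 8 in; A_we = 0.2651 × 8 = 2.121 in².
F_nw = 0.6 F_EXX = 0.6 × 100 = 60 ksi.
φR_n = 0.75 × 60 × 2.121 = 95.45 kip.

φR_n ≈ 95.4 kip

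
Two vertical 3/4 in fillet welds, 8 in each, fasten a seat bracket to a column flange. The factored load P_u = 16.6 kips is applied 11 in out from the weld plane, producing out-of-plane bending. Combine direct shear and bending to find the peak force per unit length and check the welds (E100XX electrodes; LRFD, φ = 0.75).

f_max ≈ 8.62 kip/in; adequate

E100XX → F_EXX = 100 ksi.
L_w = 2 × 8 = 16 in; section modulus (unit throat) S = 2 × L²/6 = 21.33 in².
Direct shear f_v = P/L_w = 16.6/16 = 1.038 kip/in.
Moment M = P × e = 16.6 × 11 = 182.6 kip·in; bending f_b = M/S = 8.559 kip/in.
f_max = √(f_v² + f_b²) = √(1.038² + 8.559²) = 8.622 kip/in.
φr_n = 0.75 × 0.6 × 100 × (0.707 × 0.75) = 23.86 kip/in → adequate.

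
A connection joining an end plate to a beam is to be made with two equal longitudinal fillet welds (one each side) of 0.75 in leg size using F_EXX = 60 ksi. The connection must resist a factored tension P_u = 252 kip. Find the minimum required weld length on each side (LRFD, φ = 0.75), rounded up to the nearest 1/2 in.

Throat t_e = 0.707 × 0.75 = 0.5302 in.
φr_n = 0.75 × 0.6 × 60 × 0.5302 = 14.32 kip/in.
L_req = P_u / φr_n = 252 / 14.32 = 17.6 in total.
Per side: 17.6 / 2 = 8.801 in.
Round up → use L = 9 in on each side.

L = 9 in on each side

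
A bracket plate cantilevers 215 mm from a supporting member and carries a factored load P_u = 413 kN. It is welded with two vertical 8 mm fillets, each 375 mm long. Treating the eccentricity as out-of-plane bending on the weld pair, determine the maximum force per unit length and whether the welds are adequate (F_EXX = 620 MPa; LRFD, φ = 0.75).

L_w = 2 × 375 = 750 mm; section modulus (unit throat) S = 2 × L²/6 = 46880 mm².
Direct shear f_v = P/L_w = 413×10³/750 = 550.7 N/mm.
Moment M = P × e = 413×10³ × 215 = 88795000 N·mm; bending f_b = M/S = 1894 N/mm.
f_max = √(f_v² + f_b²) = √(550.7² + 1894²) = 1973 N/mm.
φr_n = 0.75 × 0.6 × 620 × (0.707 × 8) = 1578 N/mm → NOT adequate.

f_max ≈ 1970 N/mm; NOT adequate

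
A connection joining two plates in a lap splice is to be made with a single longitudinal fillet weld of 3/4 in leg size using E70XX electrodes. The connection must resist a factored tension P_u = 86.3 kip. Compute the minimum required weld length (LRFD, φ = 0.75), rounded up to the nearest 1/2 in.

L = 5.5 in

E70XX → F_EXX = 70 ksi.
Throat t_e = 0.707 × 0.75 = 0.5302 in.
φr_n = 0.75 × 0.6 × 70 × 0.5302 = 16.7 kip/in.
L_req = P_u / φr_n = 86.3 / 16.7 = 5.167 in total.
Round up → use L = 5.5 in.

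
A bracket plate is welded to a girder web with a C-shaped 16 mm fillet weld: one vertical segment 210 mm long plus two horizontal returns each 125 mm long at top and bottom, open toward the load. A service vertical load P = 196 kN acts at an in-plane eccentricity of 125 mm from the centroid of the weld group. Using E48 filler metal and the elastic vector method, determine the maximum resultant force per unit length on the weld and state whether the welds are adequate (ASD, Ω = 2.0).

f_max ≈ 1120 N/mm; adequate

E48XX → F_EXX = 480 MPa.
Total weld length L_w = 460 mm. Treat welds as unit-width lines.
Centroid: x̄ = 2×125×62.5 / 460 = 33.97 mm from the vertical weld.
Polar moment about centroid: J = I_x + I_y = [210³/12 + 2×125×105²] + [210×33.97² + 2(125³/12 + 125×28.53²)] = 4299000 mm³.
Direct shear f_v = P/L_w = 196×10³ / 460 = 426.1 N/mm (vertical).
Torsion M = P·e = 196×10³ × 125 = 24500000 N·mm.
Critical point at (x, y) = (91.03, 105) from centroid. f_tx = M·y/J = 598.3 N/mm; f_ty = M·x/J = 518.8 N/mm.
Resultant f_max = √[f_tx² + (f_v + f_ty)²] = √[598.3² + (426.1 + 518.8)²] = 1118 N/mm.
Capacity per unit length: r_n/Ω = (1/2.0) × 0.6 × 480 × (0.707 × 16) = 1629 N/mm.
1118 ≤ 1629 → adequate.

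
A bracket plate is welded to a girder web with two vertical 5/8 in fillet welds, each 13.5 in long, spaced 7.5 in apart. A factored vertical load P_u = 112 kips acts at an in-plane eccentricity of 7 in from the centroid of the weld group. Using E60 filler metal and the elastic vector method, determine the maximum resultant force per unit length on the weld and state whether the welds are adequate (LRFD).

E60XX → F_EXX = 60 ksi.
Total weld length L_w = 27 in. Treat welds as unit-width lines.
Polar moment about centroid: J = 2[d³/12 + d(b/2)²] = 2[13.5³/12 + 13.5×3.75²] = 789.8 in³.
Direct shear f_v = P/L_w = 112 / 27 = 4.148 kip/in (vertical).
Torsion M = P·e = 112 × 7 = 784 kip·in.
Critical point at (x, y) = (3.75, 6.75) from centroid. f_tx = M·y/J = 6.701 kip/in; f_ty = M·x/J = 3.723 kip/in.
Resultant f_max = √[f_tx² + (f_v + f_ty)²] = √[6.701² + (4.148 + 3.723)²] = 10.34 kip/in.
Capacity per unit length: φr_n = 0.75 × 0.6 × 60 × (0.707 × 0.625) = 11.93 kip/in.
10.34 ≤ 11.93 → adequate.

f_max ≈ 10.3 kip/in; adequate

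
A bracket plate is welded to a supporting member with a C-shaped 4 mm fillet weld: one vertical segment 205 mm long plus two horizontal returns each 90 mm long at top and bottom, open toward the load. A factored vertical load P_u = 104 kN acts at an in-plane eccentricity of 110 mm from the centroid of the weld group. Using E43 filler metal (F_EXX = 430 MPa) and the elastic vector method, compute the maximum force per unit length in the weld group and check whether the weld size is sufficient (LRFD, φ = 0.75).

Total weld length L_w = 385 mm. Treat welds as unit-width lines.
Centroid: x̄ = 2×90×45 / 385 = 21.04 mm from the vertical weld.
Polar moment about centroid: J = I_x + I_y = [205³/12 + 2×90×102.5²] + [205×21.04² + 2(90³/12 + 90×23.96²)] = 2925000 mm³.
Direct shear f_v = P/L_w = 104×10³ / 385 = 270.1 N/mm (vertical).
Torsion M = P·e = 104×10³ × 110 = 11440000 N·mm.
Critical point at (x, y) = (68.96, 102.5) from centroid. f_tx = M·y/J = 400.9 N/mm; f_ty = M·x/J = 269.7 N/mm.
Resultant f_max = √[f_tx² + (f_v + f_ty)²] = √[400.9² + (270.1 + 269.7)²] = 672.5 N/mm.
Capacity per unit length: φr_n = 0.75 × 0.6 × 430 × (0.707 × 4) = 547.2 N/mm.
672.5 > 547.2 → NOT adequate.

f_max ≈ 672 N/mm; NOT adequate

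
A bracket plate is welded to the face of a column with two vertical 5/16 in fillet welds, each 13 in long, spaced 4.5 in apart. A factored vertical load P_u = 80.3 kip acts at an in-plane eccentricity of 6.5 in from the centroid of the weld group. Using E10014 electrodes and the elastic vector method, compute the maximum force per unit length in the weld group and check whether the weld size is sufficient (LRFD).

f_max ≈ 8.73 kip/in; adequate

E100XX → F_EXX = 100 ksi.
Total weld length L_w = 26 in. Treat welds as unit-width lines.
Polar moment about centroid: J = 2[d³/12 + d(b/2)²] = 2[13³/12 + 13×2.25²] = 497.8 in³.
Direct shear f_v = P/L_w = 80.3 / 26 = 3.088 kip/in (vertical).
Torsion M = P·e = 80.3 × 6.5 = 521.95 kip·in.
Critical point at (x, y) = (2.25, 6.5) from centroid. f_tx = M·y/J = 6.815 kip/in; f_ty = M·x/J = 2.359 kip/in.
Resultant f_max = √[f_tx² + (f_v + f_ty)²] = √[6.815² + (3.088 + 2.359)²] = 8.725 kip/in.
Capacity per unit length: φr_n = 0.75 × 0.6 × 100 × (0.707 × 0.3125) = 9.942 kip/in.
8.725 ≤ 9.942 → adequate.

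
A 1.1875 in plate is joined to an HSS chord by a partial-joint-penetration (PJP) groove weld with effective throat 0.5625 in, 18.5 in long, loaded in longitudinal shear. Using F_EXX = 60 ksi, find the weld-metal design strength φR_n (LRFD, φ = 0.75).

φR_n ≈ 281 kip

Effective throat (given) t_e = 0.5625 in.
A_we = 0.5625 × 18.5 = 10.41 in².
F_nw = 0.6 F_EXX = 36 ksi.
φR_n = 0.75 × 36 × 10.41 = 281 kip.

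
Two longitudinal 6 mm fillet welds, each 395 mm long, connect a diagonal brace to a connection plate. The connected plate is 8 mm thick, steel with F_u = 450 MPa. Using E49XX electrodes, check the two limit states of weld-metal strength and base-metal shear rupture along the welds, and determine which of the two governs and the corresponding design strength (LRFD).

E49XX → F_EXX = 490 MPa.
t_e = 0.707 × 6 = 4.242 mm; L = 790 mm.
Weld metal: φR_n = 0.75 × 0.6 × 490 × 4.242 × 790 × 10⁻³ = 738.9 kN.
Base metal (shear rupture): φR_n = 0.75 × 0.6 × 450 × 8 × 790 × 10⁻³ = 1280 kN.
Governing: weld metal.

φR_n ≈ 739 kN (weld metal governs)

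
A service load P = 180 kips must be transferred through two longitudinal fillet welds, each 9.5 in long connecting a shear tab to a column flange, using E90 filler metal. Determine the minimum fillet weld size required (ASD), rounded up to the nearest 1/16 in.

w = 1/2 in

E90XX → F_EXX = 90 ksi.
Total weld length L = 19 in.
Required throat t_e = P × Ω / (0.6 F_EXX × L) = 180 × 2.0 / (0.6 × 90 × 19) = 0.3509 in.
Required leg w = t_e / 0.707 = 0.4963 in → use 1/2 in.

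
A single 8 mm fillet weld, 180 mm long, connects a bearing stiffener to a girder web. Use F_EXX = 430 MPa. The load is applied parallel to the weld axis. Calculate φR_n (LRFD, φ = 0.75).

φR_n ≈ 197 kN

Effective throat t_e = 0.707 × 8 = 5.656 mm.
Total length L = 180 mm; A_we = 5.656 × 180 = 1018 mm².
F_nw = 0.6 F_EXX = 0.6 × 430 = 258 MPa.
φR_n = 0.75 × 258 × 1018 × 10⁻³ = 197 kN.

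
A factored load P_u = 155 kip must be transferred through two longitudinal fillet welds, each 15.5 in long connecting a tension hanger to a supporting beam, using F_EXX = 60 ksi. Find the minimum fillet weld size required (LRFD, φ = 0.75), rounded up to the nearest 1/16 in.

Total weld length L = 31 in.
Required throat t_e = P_u / (φ × 0.6 F_EXX × L) = 155 / (0.75 × 0.6 × 60 × 31) = 0.1852 in.
Required leg w = t_e / 0.707 = 0.2619 in → use 5/16 in.

w = 5/16 in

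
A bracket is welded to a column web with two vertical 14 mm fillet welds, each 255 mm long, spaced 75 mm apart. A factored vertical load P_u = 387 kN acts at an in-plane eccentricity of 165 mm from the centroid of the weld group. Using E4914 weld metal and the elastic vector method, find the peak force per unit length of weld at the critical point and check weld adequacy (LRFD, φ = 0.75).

f_max ≈ 2750 N/mm; NOT adequate

E49XX → F_EXX = 490 MPa.
Total weld length L_w = 510 mm. Treat welds as unit-width lines.
Polar moment about centroid: J = 2[d³/12 + d(b/2)²] = 2[255³/12 + 255×37.5²] = 3481000 mm³.
Direct shear f_v = P/L_w = 387×10³ / 510 = 758.8 N/mm (vertical).
Torsion M = P·e = 387×10³ × 165 = 63855000 N·mm.
Critical point at (x, y) = (37.5, 127.5) from centroid. f_tx = M·y/J = 2339 N/mm; f_ty = M·x/J = 687.9 N/mm.
Resultant f_max = √[f_tx² + (f_v + f_ty)²] = √[2339² + (758.8 + 687.9)²] = 2750 N/mm.
Capacity per unit length: φr_n = 0.75 × 0.6 × 490 × (0.707 × 14) = 2183 N/mm.
2750 > 2183 → NOT adequate.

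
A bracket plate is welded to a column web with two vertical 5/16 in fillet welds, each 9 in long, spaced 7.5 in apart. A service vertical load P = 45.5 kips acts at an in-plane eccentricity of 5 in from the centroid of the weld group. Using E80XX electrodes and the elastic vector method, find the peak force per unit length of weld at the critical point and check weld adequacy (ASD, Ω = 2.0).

f_max ≈ 5.53 kip/in; NOT adequate

E80XX → F_EXX = 80 ksi.
Total weld length L_w = 18 in. Treat welds as unit-width lines.
Polar moment about centroid: J = 2[d³/12 + d(b/2)²] = 2[9³/12 + 9×3.75²] = 374.6 in³.
Direct shear f_v = P/L_w = 45.5 / 18 = 2.528 kip/in (vertical).
Torsion M = P·e = 45.5 × 5 = 227.5 kip·in.
Critical point at (x, y) = (3.75, 4.5) from centroid. f_tx = M·y/J = 2.733 kip/in; f_ty = M·x/J = 2.277 kip/in.
Resultant f_max = √[f_tx² + (f_v + f_ty)²] = √[2.733² + (2.528 + 2.277)²] = 5.528 kip/in.
Capacity per unit length: r_n/Ω = (1/2.0) × 0.6 × 80 × (0.707 × 0.3125) = 5.302 kip/in.
5.528 > 5.302 → NOT adequate.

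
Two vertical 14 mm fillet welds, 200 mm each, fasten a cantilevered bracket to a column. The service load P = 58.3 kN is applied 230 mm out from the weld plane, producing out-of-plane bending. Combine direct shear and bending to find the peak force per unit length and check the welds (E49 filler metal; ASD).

f_max ≈ 1020 N/mm; adequate

E49XX → F_EXX = 490 MPa.
L_w = 2 × 200 = 400 mm; section modulus (unit throat) S = 2 × L²/6 = 13330 mm².
Direct shear f_v = P/L_w = 58.3×10³/400 = 145.8 N/mm.
Moment M = P × e = 58.3×10³ × 230 = 13409000 N·mm; bending f_b = M/S = 1006 N/mm.
f_max = √(f_v² + f_b²) = √(145.8² + 1006²) = 1016 N/mm.
r_n/Ω = (1/2.0) × 0.6 × 490 × (0.707 × 14) = 1455 N/mm → adequate.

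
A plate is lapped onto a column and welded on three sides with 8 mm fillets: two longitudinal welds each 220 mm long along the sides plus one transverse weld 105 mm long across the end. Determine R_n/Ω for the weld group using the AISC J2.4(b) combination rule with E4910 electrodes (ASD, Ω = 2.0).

E49XX → F_EXX = 490 MPa.
t_e = 0.707 × 8 = 5.656 mm.
R_nwl = 0.6 × 490 × 5.656 × 440 × 10⁻³ = 731.7 kN (longitudinal, 2 welds).
R_nwt = 0.6 × 490 × 5.656 × 105 × 10⁻³ = 174.6 kN (transverse, base value).
(i) R_nwl + R_nwt = 906.3 kN; (ii) 0.85 R_nwl + 1.5 R_nwt = 883.8 kN.
R_n = max = 906.3 kN [governs: (i)]; R_n/Ω = 453.1 kN.

R_n/Ω ≈ 453 kN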